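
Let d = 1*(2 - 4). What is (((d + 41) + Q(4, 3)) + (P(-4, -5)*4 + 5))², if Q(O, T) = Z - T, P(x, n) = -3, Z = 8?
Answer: 1369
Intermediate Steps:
Q(O, T) = 8 - T
d = -2 (d = 1*(-2) = -2)
(((d + 41) + Q(4, 3)) + (P(-4, -5)*4 + 5))² = (((-2 + 41) + (8 - 1*3)) + (-3*4 + 5))² = ((39 + (8 - 3)) + (-12 + 5))² = ((39 + 5) - 7)² = (44 - 7)² = 37² = 1369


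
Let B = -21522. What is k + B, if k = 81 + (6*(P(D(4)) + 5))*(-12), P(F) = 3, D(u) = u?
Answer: -22017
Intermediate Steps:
k = -495 (k = 81 + (6*(3 + 5))*(-12) = 81 + (6*8)*(-12) = 81 + 48*(-12) = 81 - 576 = -495)
k + B = -495 - 21522 = -22017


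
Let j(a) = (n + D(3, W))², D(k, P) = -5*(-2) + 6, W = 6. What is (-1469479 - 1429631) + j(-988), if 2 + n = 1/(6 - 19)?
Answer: -489916829/169 ≈ -2.8989e+6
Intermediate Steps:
D(k, P) = 16 (D(k, P) = 10 + 6 = 16)
n = -27/13 (n = -2 + 1/(6 - 19) = -2 + 1/(-13) = -2 - 1/13 = -27/13 ≈ -2.0769)
j(a) = 32761/169 (j(a) = (-27/13 + 16)² = (181/13)² = 32761/169)
(-1469479 - 1429631) + j(-988) = (-1469479 - 1429631) + 32761/169 = -2899110 + 32761/169 = -489916829/169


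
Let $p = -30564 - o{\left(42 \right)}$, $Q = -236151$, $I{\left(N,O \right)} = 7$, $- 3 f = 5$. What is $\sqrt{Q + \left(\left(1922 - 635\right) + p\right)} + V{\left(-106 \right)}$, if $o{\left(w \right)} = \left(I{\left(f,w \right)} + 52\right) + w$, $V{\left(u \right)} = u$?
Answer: $-106 + i \sqrt{265529} \approx -106.0 + 515.29 i$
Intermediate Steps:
$f = - \frac{5}{3}$ ($f = \left(- \frac{1}{3}\right) 5 = - \frac{5}{3} \approx -1.6667$)
$o{\left(w \right)} = 59 + w$ ($o{\left(w \right)} = \left(7 + 52\right) + w = 59 + w$)
$p = -30665$ ($p = -30564 - \left(59 + 42\right) = -30564 - 101 = -30665$)
$\sqrt{Q + \left(\left(1922 - 635\right) + p\right)} + V{\left(-106 \right)} = \sqrt{-236151 + \left(\left(1922 - 635\right) - 30665\right)} - 106 = \sqrt{-236151 + \left(1287 - 30665\right)} - 106 = \sqrt{-236151 - 29378} - 106 = \sqrt{-265529} - 106 = i \sqrt{265529} - 106 = -106 + i \sqrt{265529}$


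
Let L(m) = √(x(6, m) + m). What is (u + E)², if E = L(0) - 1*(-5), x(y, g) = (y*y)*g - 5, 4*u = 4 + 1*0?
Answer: (6 + I*√5)² ≈ 31.0 + 26.833*I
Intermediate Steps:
u = 1 (u = (4 + 1*0)/4 = (4 + 0)/4 = (¼)*4 = 1)
x(y, g) = -5 + g*y² (x(y, g) = y²*g - 5 = g*y² - 5 = -5 + g*y²)
L(m) = √(-5 + 37*m) (L(m) = √((-5 + m*6²) + m) = √((-5 + m*36) + m) = √((-5 + 36*m) + m) = √(-5 + 37*m))
E = 5 + I*√5 (E = √(-5 + 37*0) - 1*(-5) = √(-5 + 0) + 5 = √(-5) + 5 = I*√5 + 5 = 5 + I*√5 ≈ 5.0 + 2.2361*I)
(u + E)² = (1 + (5 + I*√5))² = (6 + I*√5)²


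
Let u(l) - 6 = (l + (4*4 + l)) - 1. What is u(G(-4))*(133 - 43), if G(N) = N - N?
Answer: 1890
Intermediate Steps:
G(N) = 0
u(l) = 21 + 2*l (u(l) = 6 + ((l + (4*4 + l)) - 1) = 6 + ((l + (16 + l)) - 1) = 6 + ((16 + 2*l) - 1) = 6 + (15 + 2*l) = 21 + 2*l)
u(G(-4))*(133 - 43) = (21 + 2*0)*(133 - 43) = (21 + 0)*90 = 21*90 = 1890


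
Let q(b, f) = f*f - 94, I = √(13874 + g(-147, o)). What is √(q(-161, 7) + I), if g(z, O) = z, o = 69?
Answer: √(-45 + √13727) ≈ 8.4948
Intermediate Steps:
I = √13727 (I = √(13874 - 147) = √13727 ≈ 117.16)
q(b, f) = -94 + f² (q(b, f) = f² - 94 = -94 + f²)
√(q(-161, 7) + I) = √((-94 + 7²) + √13727) = √((-94 + 49) + √13727) = √(-45 + √13727)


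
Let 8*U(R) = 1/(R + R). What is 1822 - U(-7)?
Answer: 204065/112 ≈ 1822.0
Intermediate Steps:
U(R) = 1/(16*R) (U(R) = 1/(8*(R + R)) = 1/(8*((2*R))) = (1/(2*R))/8 = 1/(16*R))
1822 - U(-7) = 1822 - 1/(16*(-7)) = 1822 - (-1)/(16*7) = 1822 - 1*(-1/112) = 1822 + 1/112 = 204065/112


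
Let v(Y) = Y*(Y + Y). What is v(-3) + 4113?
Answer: 4131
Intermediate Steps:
v(Y) = 2*Y² (v(Y) = Y*(2*Y) = 2*Y²)
v(-3) + 4113 = 2*(-3)² + 4113 = 2*9 + 4113 = 18 + 4113 = 4131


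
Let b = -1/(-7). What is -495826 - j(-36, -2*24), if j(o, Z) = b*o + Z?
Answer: -3470410/7 ≈ -4.9577e+5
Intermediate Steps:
b = ⅐ (b = -1*(-⅐) = ⅐ ≈ 0.14286)
j(o, Z) = Z + o/7 (j(o, Z) = o/7 + Z = Z + o/7)
-495826 - j(-36, -2*24) = -495826 - (-2*24 + (⅐)*(-36)) = -495826 - (-48 - 36/7) = -495826 - 1*(-372/7) = -495826 + 372/7 = -3470410/7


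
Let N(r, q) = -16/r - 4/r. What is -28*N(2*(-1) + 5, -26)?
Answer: 560/3 ≈ 186.67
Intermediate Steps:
N(r, q) = -20/r
-28*N(2*(-1) + 5, -26) = -(-560)/(2*(-1) + 5) = -(-560)/(-2 + 5) = -(-560)/3 = -28*(-20/3) = 560/3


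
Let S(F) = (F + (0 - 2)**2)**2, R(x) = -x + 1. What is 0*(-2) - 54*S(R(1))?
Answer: -864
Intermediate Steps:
R(x) = 1 - x
S(F) = (4 + F)**2 (S(F) = (F + (-2)**2)**2 = (F + 4)**2 = (4 + F)**2)
0*(-2) - 54*S(R(1)) = 0*(-2) - 54*(4 + (1 - 1*1))**2 = 0 - 54*(4 + (1 - 1))**2 = 0 - 54*(4 + 0)**2 = 0 - 54*4**2 = 0 - 54*16 = 0 - 864 = -864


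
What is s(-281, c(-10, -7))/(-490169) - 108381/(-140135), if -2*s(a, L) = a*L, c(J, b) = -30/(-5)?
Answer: 53006872584/68689832815 ≈ 0.77168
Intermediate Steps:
c(J, b) = 6 (c(J, b) = -30*(-1)/5 = -6*(-1) = 6)
s(a, L) = -L*a/2 (s(a, L) = -a*L/2 = -L*a/2)
s(-281, c(-10, -7))/(-490169) - 108381/(-140135) = -1/2*6*(-281)/(-490169) - 108381/(-140135) = 843*(-1/490169) - 108381*(-1/140135) = -843/490169 + 108381/140135 = 53006872584/68689832815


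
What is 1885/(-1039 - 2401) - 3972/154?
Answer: -1395397/52976 ≈ -26.340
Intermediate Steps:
1885/(-1039 - 2401) - 3972/154 = 1885/(-3440) - 3972*1/154 = 1885*(-1/3440) - 1986/77 = -377/688 - 1986/77 = -1395397/52976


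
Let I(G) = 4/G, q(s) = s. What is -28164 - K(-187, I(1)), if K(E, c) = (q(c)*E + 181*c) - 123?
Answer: -28017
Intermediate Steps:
K(E, c) = -123 + 181*c + E*c (K(E, c) = (c*E + 181*c) - 123 = (E*c + 181*c) - 123 = (181*c + E*c) - 123 = -123 + 181*c + E*c)
-28164 - K(-187, I(1)) = -28164 - (-123 + 181*(4/1) - 748/1) = -28164 - (-123 + 181*(4*1) - 748) = -28164 - (-123 + 181*4 - 187*4) = -28164 - (-123 + 724 - 748) = -28164 - 1*(-147) = -28164 + 147 = -28017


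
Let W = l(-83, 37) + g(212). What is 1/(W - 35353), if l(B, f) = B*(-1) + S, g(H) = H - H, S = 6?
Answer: -1/35264 ≈ -2.8358e-5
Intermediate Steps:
g(H) = 0
l(B, f) = 6 - B (l(B, f) = B*(-1) + 6 = -B + 6 = 6 - B)
W = 89 (W = (6 - 1*(-83)) + 0 = (6 + 83) + 0 = 89 + 0 = 89)
1/(W - 35353) = 1/(89 - 35353) = 1/(-35264) = -1/35264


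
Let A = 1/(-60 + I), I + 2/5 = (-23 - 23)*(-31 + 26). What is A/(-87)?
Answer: -5/73776 ≈ -6.7773e-5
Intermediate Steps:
I = 1148/5 (I = -⅖ + (-23 - 23)*(-31 + 26) = -⅖ - 46*(-5) = -⅖ + 230 = 1148/5 ≈ 229.60)
A = 5/848 (A = 1/(-60 + 1148/5) = 1/(848/5) = 5/848 ≈ 0.0058962)
A/(-87) = (5/848)/(-87) = -1/87*5/848 = -5/73776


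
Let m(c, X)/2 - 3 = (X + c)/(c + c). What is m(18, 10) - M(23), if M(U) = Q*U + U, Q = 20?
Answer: -4279/9 ≈ -475.44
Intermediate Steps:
M(U) = 21*U (M(U) = 20*U + U = 21*U)
m(c, X) = 6 + (X + c)/c (m(c, X) = 6 + 2*((X + c)/(c + c)) = 6 + 2*((X + c)/((2*c))) = 6 + 2*((X + c)*(1/(2*c))) = 6 + 2*((X + c)/(2*c)) = 6 + (X + c)/c)
m(18, 10) - M(23) = (7 + 10/18) - 21*23 = (7 + 10*(1/18)) - 1*483 = (7 + 5/9) - 483 = 68/9 - 483 = -4279/9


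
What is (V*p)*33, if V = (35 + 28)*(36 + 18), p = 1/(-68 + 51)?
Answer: -112266/17 ≈ -6603.9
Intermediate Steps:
p = -1/17 (p = 1/(-17) = -1/17 ≈ -0.058824)
V = 3402 (V = 63*54 = 3402)
(V*p)*33 = (3402*(-1/17))*33 = -3402/17*33 = -112266/17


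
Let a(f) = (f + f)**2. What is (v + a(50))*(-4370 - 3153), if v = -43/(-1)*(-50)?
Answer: -59055550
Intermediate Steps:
a(f) = 4*f**2 (a(f) = (2*f)**2 = 4*f**2)
v = -2150 (v = -43*(-1)*(-50) = 43*(-50) = -2150)
(v + a(50))*(-4370 - 3153) = (-2150 + 4*50**2)*(-4370 - 3153) = (-2150 + 4*2500)*(-7523) = (-2150 + 10000)*(-7523) = 7850*(-7523) = -59055550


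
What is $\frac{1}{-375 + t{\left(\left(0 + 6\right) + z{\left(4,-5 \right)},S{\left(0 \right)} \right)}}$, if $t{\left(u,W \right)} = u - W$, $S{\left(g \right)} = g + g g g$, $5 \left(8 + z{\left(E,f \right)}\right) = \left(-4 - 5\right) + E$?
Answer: $- \frac{1}{378} \approx -0.0026455$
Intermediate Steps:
$z{\left(E,f \right)} = - \frac{49}{5} + \frac{E}{5}$ ($z{\left(E,f \right)} = -8 + \frac{\left(-4 - 5\right) + E}{5} = -8 + \frac{-9 + E}{5} = -8 + \left(- \frac{9}{5} + \frac{E}{5}\right) = - \frac{49}{5} + \frac{E}{5}$)
$S{\left(g \right)} = g + g^{3}$ ($S{\left(g \right)} = g + g^{2} g = g + g^{3}$)
$\frac{1}{-375 + t{\left(\left(0 + 6\right) + z{\left(4,-5 \right)},S{\left(0 \right)} \right)}} = \frac{1}{-375 + \left(\left(\left(0 + 6\right) + \left(- \frac{49}{5} + \frac{1}{5} \cdot 4\right)\right) - \left(0 + 0^{3}\right)\right)} = \frac{1}{-375 + \left(\left(6 + \left(- \frac{49}{5} + \frac{4}{5}\right)\right) - \left(0 + 0\right)\right)} = \frac{1}{-375 + \left(\left(6 - 9\right) - 0\right)} = \frac{1}{-375 + \left(-3 + 0\right)} = \frac{1}{-375 - 3} = \frac{1}{-378} = - \frac{1}{378}$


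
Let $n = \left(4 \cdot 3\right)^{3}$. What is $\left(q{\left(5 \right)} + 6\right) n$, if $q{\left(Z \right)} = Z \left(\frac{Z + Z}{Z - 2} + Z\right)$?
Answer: $82368$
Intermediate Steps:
$n = 1728$ ($n = 12^{3} = 1728$)
$q{\left(Z \right)} = Z \left(Z + \frac{2 Z}{-2 + Z}\right)$ ($q{\left(Z \right)} = Z \left(\frac{2 Z}{-2 + Z} + Z\right) = Z \left(Z + \frac{2 Z}{-2 + Z}\right)$)
$\left(q{\left(5 \right)} + 6\right) n = \left(\frac{5^{3}}{-2 + 5} + 6\right) 1728 = \left(\frac{125}{3} + 6\right) 1728 = \frac{143}{3} \cdot 1728 = 82368$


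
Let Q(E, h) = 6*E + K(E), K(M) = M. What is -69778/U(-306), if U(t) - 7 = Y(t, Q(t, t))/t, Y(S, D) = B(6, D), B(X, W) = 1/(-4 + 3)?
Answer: -21352068/2143 ≈ -9963.6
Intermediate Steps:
B(X, W) = -1 (B(X, W) = 1/(-1) = -1)
Q(E, h) = 7*E (Q(E, h) = 6*E + E = 7*E)
Y(S, D) = -1
U(t) = 7 - 1/t
-69778/U(-306) = -69778/(7 - 1/(-306)) = -69778/(7 - 1*(-1/306)) = -69778/(7 + 1/306) = -69778/2143/306 = -69778*306/2143 = -21352068/2143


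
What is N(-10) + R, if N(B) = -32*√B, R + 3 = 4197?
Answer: 4194 - 32*I*√10 ≈ 4194.0 - 101.19*I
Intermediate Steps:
R = 4194 (R = -3 + 4197 = 4194)
N(-10) + R = -32*I*√10 + 4194 = 4194 - 32*I*√10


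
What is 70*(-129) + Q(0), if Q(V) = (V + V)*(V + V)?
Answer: -9030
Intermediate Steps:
Q(V) = 4*V**2 (Q(V) = (2*V)*(2*V) = 4*V**2)
70*(-129) + Q(0) = 70*(-129) + 4*0**2 = -9030 + 4*0 = -9030 + 0 = -9030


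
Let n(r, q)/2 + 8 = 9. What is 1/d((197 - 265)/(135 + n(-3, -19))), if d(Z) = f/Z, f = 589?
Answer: -68/80693 ≈ -0.00084270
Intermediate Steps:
n(r, q) = 2 (n(r, q) = -16 + 2*9 = -16 + 18 = 2)
d(Z) = 589/Z
1/d((197 - 265)/(135 + n(-3, -19))) = 1/(589/(((197 - 265)/(135 + 2)))) = 1/(589/((-68/137))) = 1/(589/((-68*1/137))) = 1/(589/(-68/137)) = 1/(589*(-137/68)) = 1/(-80693/68) = -68/80693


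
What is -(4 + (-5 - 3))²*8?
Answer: -128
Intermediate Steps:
-(4 + (-5 - 3))²*8 = -(4 - 8)²*8 = -1*(-4)²*8 = -1*16*8 = -16*8 = -128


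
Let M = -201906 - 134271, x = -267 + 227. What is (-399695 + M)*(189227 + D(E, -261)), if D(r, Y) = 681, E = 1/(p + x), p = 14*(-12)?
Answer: -139747979776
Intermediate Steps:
x = -40
p = -168
E = -1/208 (E = 1/(-168 - 40) = 1/(-208) = -1/208 ≈ -0.0048077)
M = -336177
(-399695 + M)*(189227 + D(E, -261)) = (-399695 - 336177)*(189227 + 681) = -735872*189908 = -139747979776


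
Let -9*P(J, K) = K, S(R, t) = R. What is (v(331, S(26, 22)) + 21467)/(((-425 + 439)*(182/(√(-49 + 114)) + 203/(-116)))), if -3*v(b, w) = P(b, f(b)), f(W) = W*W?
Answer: 6891700/1094121 + 11026720*√65/1094121 ≈ 87.552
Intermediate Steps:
f(W) = W²
P(J, K) = -K/9
v(b, w) = b²/27 (v(b, w) = -(-1)*b²/27 = b²/27)
(v(331, S(26, 22)) + 21467)/(((-425 + 439)*(182/(√(-49 + 114)) + 203/(-116)))) = ((1/27)*331² + 21467)/(((-425 + 439)*(182/(√(-49 + 114)) + 203/(-116)))) = ((1/27)*109561 + 21467)/((14*(182/(√65) + 203*(-1/116)))) = (109561/27 + 21467)/((14*(182*(√65/65) - 7/4))) = 689170/(27*((14*(14*√65/5 - 7/4)))) = 689170/(27*((14*(-7/4 + 14*√65/5)))) = 689170/(27*(-49/2 + 196*√65/5))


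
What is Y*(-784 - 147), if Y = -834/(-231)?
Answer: -36974/11 ≈ -3361.3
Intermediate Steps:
Y = 278/77 (Y = -834*(-1/231) = 278/77 ≈ 3.6104)
Y*(-784 - 147) = 278*(-784 - 147)/77 = (278/77)*(-931) = -36974/11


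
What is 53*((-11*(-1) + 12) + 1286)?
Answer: 69377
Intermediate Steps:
53*((-11*(-1) + 12) + 1286) = 53*((11 + 12) + 1286) = 53*(23 + 1286) = 53*1309 = 69377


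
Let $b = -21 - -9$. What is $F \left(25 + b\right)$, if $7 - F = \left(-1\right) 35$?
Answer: $546$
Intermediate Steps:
$b = -12$ ($b = -21 + 9 = -12$)
$F = 42$ ($F = 7 - \left(-1\right) 35 = 7 - -35 = 7 + 35 = 42$)
$F \left(25 + b\right) = 42 \left(25 - 12\right) = 42 \cdot 13 = 546$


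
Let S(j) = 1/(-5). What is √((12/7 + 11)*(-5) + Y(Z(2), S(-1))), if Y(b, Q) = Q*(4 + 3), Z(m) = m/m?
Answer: I*√79590/35 ≈ 8.0605*I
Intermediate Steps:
S(j) = -⅕
Z(m) = 1
Y(b, Q) = 7*Q (Y(b, Q) = Q*7 = 7*Q)
√((12/7 + 11)*(-5) + Y(Z(2), S(-1))) = √((12/7 + 11)*(-5) + 7*(-⅕)) = √((12*(⅐) + 11)*(-5) - 7/5) = √((12/7 + 11)*(-5) - 7/5) = √((89/7)*(-5) - 7/5) = √(-445/7 - 7/5) = √(-2274/35) = I*√79590/35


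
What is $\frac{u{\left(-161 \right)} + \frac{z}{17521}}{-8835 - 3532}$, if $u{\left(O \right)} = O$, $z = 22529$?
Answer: $\frac{2798352}{216682207} \approx 0.012915$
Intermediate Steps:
$\frac{u{\left(-161 \right)} + \frac{z}{17521}}{-8835 - 3532} = \frac{-161 + \frac{22529}{17521}}{-8835 - 3532} = \frac{-161 + 22529 \cdot \frac{1}{17521}}{-12367} = \left(-161 + \frac{22529}{17521}\right) \left(- \frac{1}{12367}\right) = \left(- \frac{2798352}{17521}\right) \left(- \frac{1}{12367}\right) = \frac{2798352}{216682207}$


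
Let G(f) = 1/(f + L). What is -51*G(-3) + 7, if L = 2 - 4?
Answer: 86/5 ≈ 17.200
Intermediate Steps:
L = -2
G(f) = 1/(-2 + f) (G(f) = 1/(f - 2) = 1/(-2 + f))
-51*G(-3) + 7 = -51/(-2 - 3) + 7 = -51/(-5) + 7 = -51*(-⅕) + 7 = 51/5 + 7 = 86/5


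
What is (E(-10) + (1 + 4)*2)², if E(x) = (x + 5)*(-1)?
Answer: 225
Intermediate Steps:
E(x) = -5 - x (E(x) = (5 + x)*(-1) = -5 - x)
(E(-10) + (1 + 4)*2)² = ((-5 - 1*(-10)) + (1 + 4)*2)² = ((-5 + 10) + 5*2)² = (5 + 10)² = 15² = 225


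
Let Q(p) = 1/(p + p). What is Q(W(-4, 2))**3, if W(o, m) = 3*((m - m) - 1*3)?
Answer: -1/5832 ≈ -0.00017147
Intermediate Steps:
W(o, m) = -9 (W(o, m) = 3*(0 - 3) = 3*(-3) = -9)
Q(p) = 1/(2*p)
Q(W(-4, 2))**3 = ((1/2)/(-9))**3 = ((1/2)*(-1/9))**3 = (-1/18)**3 = -1/5832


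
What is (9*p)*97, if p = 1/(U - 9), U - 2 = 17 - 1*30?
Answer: -873/20 ≈ -43.650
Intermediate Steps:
U = -11 (U = 2 + (17 - 1*30) = 2 + (17 - 30) = 2 - 13 = -11)
p = -1/20 (p = 1/(-11 - 9) = 1/(-20) = -1/20 ≈ -0.050000)
(9*p)*97 = (9*(-1/20))*97 = -9/20*97 = -873/20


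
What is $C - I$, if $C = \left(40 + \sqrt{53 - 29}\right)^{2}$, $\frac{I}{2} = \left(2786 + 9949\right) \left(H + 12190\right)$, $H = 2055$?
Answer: $-362818526 + 160 \sqrt{6} \approx -3.6282 \cdot 10^{8}$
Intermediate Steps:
$I = 362820150$ ($I = 2 \left(2786 + 9949\right) \left(2055 + 12190\right) = 2 \cdot 12735 \cdot 14245 = 2 \cdot 181410075 = 362820150$)
$C = \left(40 + 2 \sqrt{6}\right)^{2}$ ($C = \left(40 + \sqrt{24}\right)^{2} = \left(40 + 2 \sqrt{6}\right)^{2} \approx 2015.9$)
$C - I = \left(1624 + 160 \sqrt{6}\right) - 362820150 = -362818526 + 160 \sqrt{6}$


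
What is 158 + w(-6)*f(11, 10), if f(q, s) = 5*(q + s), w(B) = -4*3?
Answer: -1102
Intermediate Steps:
w(B) = -12
f(q, s) = 5*q + 5*s
158 + w(-6)*f(11, 10) = 158 - 12*(5*11 + 5*10) = 158 - 12*(55 + 50) = 158 - 12*105 = 158 - 1260 = -1102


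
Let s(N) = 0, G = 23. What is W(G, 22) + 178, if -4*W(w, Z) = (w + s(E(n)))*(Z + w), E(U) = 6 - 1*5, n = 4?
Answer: -323/4 ≈ -80.750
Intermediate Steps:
E(U) = 1 (E(U) = 6 - 5 = 1)
W(w, Z) = -w*(Z + w)/4 (W(w, Z) = -(w + 0)*(Z + w)/4 = -w*(Z + w)/4)
W(G, 22) + 178 = (¼)*23*(-1*22 - 1*23) + 178 = (¼)*23*(-22 - 23) + 178 = (¼)*23*(-45) + 178 = -1035/4 + 178 = -323/4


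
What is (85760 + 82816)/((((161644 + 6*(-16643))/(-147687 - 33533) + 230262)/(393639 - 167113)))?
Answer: 3460110204495360/20864008927 ≈ 1.6584e+5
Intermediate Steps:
(85760 + 82816)/((((161644 + 6*(-16643))/(-147687 - 33533) + 230262)/(393639 - 167113))) = 168576/((((161644 - 99858)/(-181220) + 230262)/226526)) = 168576/(((61786*(-1/181220) + 230262)*(1/226526))) = 168576/(((-30893/90610 + 230262)*(1/226526))) = 168576/(((20864008927/90610)*(1/226526))) = 168576/(20864008927/20525520860) = 168576*(20525520860/20864008927) = 3460110204495360/20864008927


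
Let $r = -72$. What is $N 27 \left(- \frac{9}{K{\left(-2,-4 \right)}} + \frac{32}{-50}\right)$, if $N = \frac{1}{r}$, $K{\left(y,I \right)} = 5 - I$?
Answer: $\frac{123}{200} \approx 0.615$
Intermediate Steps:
$N = - \frac{1}{72}$ ($N = \frac{1}{-72} = - \frac{1}{72} \approx -0.013889$)
$N 27 \left(- \frac{9}{K{\left(-2,-4 \right)}} + \frac{32}{-50}\right) = \left(- \frac{1}{72}\right) 27 \left(- \frac{9}{5 - -4} + \frac{32}{-50}\right) = - \frac{3 \left(- \frac{9}{5 + 4} + 32 \left(- \frac{1}{50}\right)\right)}{8} = - \frac{3 \left(- \frac{9}{9} - \frac{16}{25}\right)}{8} = - \frac{3 \left(\left(-9\right) \frac{1}{9} - \frac{16}{25}\right)}{8} = - \frac{3 \left(-1 - \frac{16}{25}\right)}{8} = \left(- \frac{3}{8}\right) \left(- \frac{41}{25}\right) = \frac{123}{200}$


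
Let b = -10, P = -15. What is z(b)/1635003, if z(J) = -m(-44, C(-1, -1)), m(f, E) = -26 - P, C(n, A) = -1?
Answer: 11/1635003 ≈ 6.7278e-6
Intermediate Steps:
m(f, E) = -11 (m(f, E) = -26 - 1*(-15) = -26 + 15 = -11)
z(J) = 11 (z(J) = -1*(-11) = 11)
z(b)/1635003 = 11/1635003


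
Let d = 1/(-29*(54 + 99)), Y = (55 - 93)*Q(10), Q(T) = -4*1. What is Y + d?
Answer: 674423/4437 ≈ 152.00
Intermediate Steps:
Q(T) = -4
Y = 152 (Y = (55 - 93)*(-4) = -38*(-4) = 152)
d = -1/4437 (d = 1/(-29*153) = 1/(-4437) = -1/4437 ≈ -0.00022538)
Y + d = 152 - 1/4437 = 674423/4437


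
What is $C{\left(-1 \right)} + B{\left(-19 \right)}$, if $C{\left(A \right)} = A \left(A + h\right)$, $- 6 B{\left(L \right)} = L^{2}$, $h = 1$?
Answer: $- \frac{361}{6} \approx -60.167$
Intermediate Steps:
$B{\left(L \right)} = - \frac{L^{2}}{6}$
$C{\left(A \right)} = A \left(1 + A\right)$ ($C{\left(A \right)} = A \left(A + 1\right) = A \left(1 + A\right)$)
$C{\left(-1 \right)} + B{\left(-19 \right)} = - (1 - 1) - \frac{\left(-19\right)^{2}}{6} = \left(-1\right) 0 - \frac{361}{6} = 0 - \frac{361}{6} = - \frac{361}{6}$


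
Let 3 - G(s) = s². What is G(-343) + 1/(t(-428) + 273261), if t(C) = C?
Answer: -32097711117/272833 ≈ -1.1765e+5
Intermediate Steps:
G(s) = 3 - s²
G(-343) + 1/(t(-428) + 273261) = (3 - 1*(-343)²) + 1/(-428 + 273261) = (3 - 1*117649) + 1/272833 = (3 - 117649) + 1/272833 = -117646 + 1/272833 = -32097711117/272833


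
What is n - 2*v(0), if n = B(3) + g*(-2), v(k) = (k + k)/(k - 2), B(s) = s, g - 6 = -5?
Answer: 1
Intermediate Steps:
g = 1 (g = 6 - 5 = 1)
v(k) = 2*k/(-2 + k) (v(k) = (2*k)/(-2 + k) = 2*k/(-2 + k))
n = 1 (n = 3 + 1*(-2) = 3 - 2 = 1)
n - 2*v(0) = 1 - 4*0/(-2 + 0) = 1 - 4*0/(-2) = 1 - 4*0*(-1)/2 = 1 - 2*0 = 1 + 0 = 1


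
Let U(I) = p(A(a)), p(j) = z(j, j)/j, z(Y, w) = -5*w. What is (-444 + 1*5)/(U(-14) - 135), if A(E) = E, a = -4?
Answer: 439/140 ≈ 3.1357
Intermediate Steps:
p(j) = -5 (p(j) = (-5*j)/j = -5)
U(I) = -5
(-444 + 1*5)/(U(-14) - 135) = (-444 + 1*5)/(-5 - 135) = (-444 + 5)/(-140) = -1/140*(-439) = 439/140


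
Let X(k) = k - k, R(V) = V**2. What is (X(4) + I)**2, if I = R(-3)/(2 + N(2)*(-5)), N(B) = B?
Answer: 81/64 ≈ 1.2656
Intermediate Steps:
X(k) = 0
I = -9/8 (I = (-3)**2/(2 + 2*(-5)) = 9/(2 - 10) = 9/(-8) = 9*(-1/8) = -9/8 ≈ -1.1250)
(X(4) + I)**2 = (0 - 9/8)**2 = (-9/8)**2 = 81/64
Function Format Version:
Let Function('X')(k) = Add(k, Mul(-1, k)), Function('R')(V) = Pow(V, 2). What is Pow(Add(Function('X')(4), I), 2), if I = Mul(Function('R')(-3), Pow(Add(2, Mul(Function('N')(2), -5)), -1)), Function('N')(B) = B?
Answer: Rational(81, 64) ≈ 1.2656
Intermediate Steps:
Function('X')(k) = 0
I = Rational(-9, 8) (I = Mul(Pow(-3, 2), Pow(Add(2, Mul(2, -5)), -1)) = Mul(9, Pow(Add(2, -10), -1)) = Mul(9, Pow(-8, -1)) = Mul(9, Rational(-1, 8)) = Rational(-9, 8) ≈ -1.1250)
Pow(Add(Function('X')(4), I), 2) = Pow(Add(0, Rational(-9, 8)), 2) = Pow(Rational(-9, 8), 2) = Rational(81, 64)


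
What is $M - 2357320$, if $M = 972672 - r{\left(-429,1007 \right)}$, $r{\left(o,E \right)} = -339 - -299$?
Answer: $-1384608$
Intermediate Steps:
$r{\left(o,E \right)} = -40$ ($r{\left(o,E \right)} = -339 + 299 = -40$)
$M = 972712$ ($M = 972672 - -40 = 972672 + 40 = 972712$)
$M - 2357320 = 972712 - 2357320 = -1384608$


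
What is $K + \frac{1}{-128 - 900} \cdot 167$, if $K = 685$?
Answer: $\frac{704013}{1028} \approx 684.84$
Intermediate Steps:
$K + \frac{1}{-128 - 900} \cdot 167 = 685 + \frac{1}{-128 - 900} \cdot 167 = 685 + \frac{1}{-1028} \cdot 167 = 685 - \frac{167}{1028} = \frac{704013}{1028}$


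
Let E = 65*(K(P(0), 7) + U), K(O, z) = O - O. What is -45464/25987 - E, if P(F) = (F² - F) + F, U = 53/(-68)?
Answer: 86433663/1767116 ≈ 48.912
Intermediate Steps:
U = -53/68 (U = 53*(-1/68) = -53/68 ≈ -0.77941)
P(F) = F²
K(O, z) = 0
E = -3445/68 (E = 65*(0 - 53/68) = 65*(-53/68) = -3445/68 ≈ -50.662)
-45464/25987 - E = -45464/25987 - 1*(-3445/68) = -45464*1/25987 + 3445/68 = -45464/25987 + 3445/68 = 86433663/1767116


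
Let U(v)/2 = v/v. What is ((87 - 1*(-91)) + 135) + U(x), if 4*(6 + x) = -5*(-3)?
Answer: 315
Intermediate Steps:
x = -9/4 (x = -6 + (-5*(-3))/4 = -6 + (¼)*15 = -6 + 15/4 = -9/4 ≈ -2.2500)
U(v) = 2 (U(v) = 2*(v/v) = 2*1 = 2)
((87 - 1*(-91)) + 135) + U(x) = ((87 - 1*(-91)) + 135) + 2 = ((87 + 91) + 135) + 2 = (178 + 135) + 2 = 313 + 2 = 315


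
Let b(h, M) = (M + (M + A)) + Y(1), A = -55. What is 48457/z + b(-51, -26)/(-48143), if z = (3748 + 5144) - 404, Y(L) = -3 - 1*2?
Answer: 2333816007/408637784 ≈ 5.7112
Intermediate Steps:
Y(L) = -5 (Y(L) = -3 - 2 = -5)
z = 8488 (z = 8892 - 404 = 8488)
b(h, M) = -60 + 2*M (b(h, M) = (M + (M - 55)) - 5 = (M + (-55 + M)) - 5 = (-55 + 2*M) - 5 = -60 + 2*M)
48457/z + b(-51, -26)/(-48143) = 48457/8488 + (-60 + 2*(-26))/(-48143) = 48457*(1/8488) + (-60 - 52)*(-1/48143) = 48457/8488 - 112*(-1/48143) = 48457/8488 + 112/48143 = 2333816007/408637784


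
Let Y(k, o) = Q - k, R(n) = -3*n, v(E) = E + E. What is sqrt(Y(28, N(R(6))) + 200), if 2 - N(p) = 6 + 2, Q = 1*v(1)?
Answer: sqrt(174) ≈ 13.191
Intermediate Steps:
v(E) = 2*E
Q = 2 (Q = 1*(2*1) = 1*2 = 2)
N(p) = -6 (N(p) = 2 - (6 + 2) = 2 - 1*8 = 2 - 8 = -6)
Y(k, o) = 2 - k
sqrt(Y(28, N(R(6))) + 200) = sqrt((2 - 1*28) + 200) = sqrt((2 - 28) + 200) = sqrt(-26 + 200) = sqrt(174)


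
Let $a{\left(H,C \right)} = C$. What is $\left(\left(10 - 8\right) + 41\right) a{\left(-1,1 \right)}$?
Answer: $43$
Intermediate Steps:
$\left(\left(10 - 8\right) + 41\right) a{\left(-1,1 \right)} = \left(\left(10 - 8\right) + 41\right) 1 = \left(2 + 41\right) 1 = 43 \cdot 1 = 43$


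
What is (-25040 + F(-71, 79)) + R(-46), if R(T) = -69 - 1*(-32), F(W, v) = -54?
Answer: -25131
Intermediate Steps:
R(T) = -37 (R(T) = -69 + 32 = -37)
(-25040 + F(-71, 79)) + R(-46) = (-25040 - 54) - 37 = -25094 - 37 = -25131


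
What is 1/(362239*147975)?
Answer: 1/53602316025 ≈ 1.8656e-11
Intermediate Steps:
1/(362239*147975) = (1/362239)*(1/147975) = 1/53602316025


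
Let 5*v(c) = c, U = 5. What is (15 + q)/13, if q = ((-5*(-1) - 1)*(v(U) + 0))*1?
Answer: 19/13 ≈ 1.4615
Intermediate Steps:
v(c) = c/5
q = 4 (q = ((-5*(-1) - 1)*((⅕)*5 + 0))*1 = ((5 - 1)*(1 + 0))*1 = (4*1)*1 = 4*1 = 4)
(15 + q)/13 = (15 + 4)/13 = (1/13)*19 = 19/13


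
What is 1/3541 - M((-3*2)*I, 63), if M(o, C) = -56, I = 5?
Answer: 198297/3541 ≈ 56.000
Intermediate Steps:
1/3541 - M((-3*2)*I, 63) = 1/3541 - 1*(-56) = 1/3541 + 56 = 198297/3541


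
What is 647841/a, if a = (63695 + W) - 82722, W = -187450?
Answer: -647841/206477 ≈ -3.1376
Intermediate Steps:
a = -206477 (a = (63695 - 187450) - 82722 = -123755 - 82722 = -206477)
647841/a = 647841/(-206477) = 647841*(-1/206477) = -647841/206477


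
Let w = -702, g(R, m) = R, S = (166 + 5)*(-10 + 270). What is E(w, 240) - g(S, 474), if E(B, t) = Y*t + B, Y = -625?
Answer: -195162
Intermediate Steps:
S = 44460 (S = 171*260 = 44460)
E(B, t) = B - 625*t (E(B, t) = -625*t + B = B - 625*t)
E(w, 240) - g(S, 474) = (-702 - 625*240) - 1*44460 = (-702 - 150000) - 44460 = -150702 - 44460 = -195162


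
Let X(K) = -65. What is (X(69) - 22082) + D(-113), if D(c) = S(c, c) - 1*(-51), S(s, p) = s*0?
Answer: -22096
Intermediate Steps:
S(s, p) = 0
D(c) = 51 (D(c) = 0 - 1*(-51) = 0 + 51 = 51)
(X(69) - 22082) + D(-113) = (-65 - 22082) + 51 = -22147 + 51 = -22096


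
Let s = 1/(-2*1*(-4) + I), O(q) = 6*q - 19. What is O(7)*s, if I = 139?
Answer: 23/147 ≈ 0.15646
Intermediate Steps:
O(q) = -19 + 6*q
s = 1/147 (s = 1/(-2*1*(-4) + 139) = 1/(-2*(-4) + 139) = 1/(8 + 139) = 1/147 ≈ 0.0068027)
O(7)*s = (-19 + 6*7)*(1/147) = (-19 + 42)*(1/147) = 23*(1/147) = 23/147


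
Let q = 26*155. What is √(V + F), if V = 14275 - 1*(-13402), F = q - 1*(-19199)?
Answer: √50906 ≈ 225.62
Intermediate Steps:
q = 4030
F = 23229 (F = 4030 - 1*(-19199) = 4030 + 19199 = 23229)
V = 27677 (V = 14275 + 13402 = 27677)
√(V + F) = √(27677 + 23229) = √50906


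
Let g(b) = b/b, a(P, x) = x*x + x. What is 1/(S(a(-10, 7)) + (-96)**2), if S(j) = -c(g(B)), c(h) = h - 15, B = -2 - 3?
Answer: 1/9230 ≈ 0.00010834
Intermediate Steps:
B = -5
a(P, x) = x + x**2 (a(P, x) = x**2 + x = x + x**2)
g(b) = 1
c(h) = -15 + h
S(j) = 14 (S(j) = -(-15 + 1) = -1*(-14) = 14)
1/(S(a(-10, 7)) + (-96)**2) = 1/(14 + (-96)**2) = 1/(14 + 9216) = 1/9230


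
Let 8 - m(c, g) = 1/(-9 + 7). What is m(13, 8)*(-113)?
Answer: -1921/2 ≈ -960.50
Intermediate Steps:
m(c, g) = 17/2 (m(c, g) = 8 - 1/(-9 + 7) = 8 - 1/(-2) = 8 - 1*(-½) = 8 + ½ = 17/2)
m(13, 8)*(-113) = (17/2)*(-113) = -1921/2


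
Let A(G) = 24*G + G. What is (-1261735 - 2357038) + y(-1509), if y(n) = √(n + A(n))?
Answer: -3618773 + I*√39234 ≈ -3.6188e+6 + 198.08*I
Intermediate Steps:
A(G) = 25*G
y(n) = √26*√n (y(n) = √(n + 25*n) = √(26*n) = √26*√n)
(-1261735 - 2357038) + y(-1509) = (-1261735 - 2357038) + √26*√(-1509) = -3618773 + √26*(I*√1509) = -3618773 + I*√39234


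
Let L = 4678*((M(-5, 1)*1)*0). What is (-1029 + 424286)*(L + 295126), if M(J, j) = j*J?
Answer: 124914145382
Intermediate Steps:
M(J, j) = J*j
L = 0 (L = 4678*((-5*1*1)*0) = 4678*(-5*1*0) = 4678*(-5*0) = 4678*0 = 0)
(-1029 + 424286)*(L + 295126) = (-1029 + 424286)*(0 + 295126) = 423257*295126 = 124914145382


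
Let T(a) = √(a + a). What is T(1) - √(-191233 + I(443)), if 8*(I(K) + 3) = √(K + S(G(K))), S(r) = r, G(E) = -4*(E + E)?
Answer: √2*(4 - √(-1529888 + I*√3101))/4 ≈ 1.4063 - 437.31*I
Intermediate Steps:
G(E) = -8*E
I(K) = -3 + √7*√(-K)/8 (I(K) = -3 + √(K - 8*K)/8 = -3 + √(-7*K)/8 = -3 + (√7*√(-K))/8 = -3 + √7*√(-K)/8)
T(a) = √2*√a (T(a) = √(2*a) = √2*√a)
T(1) - √(-191233 + I(443)) = √2*√1 - √(-191233 + (-3 + √7*√(-1*443)/8)) = √2*1 - √(-191233 + (-3 + √7*√(-443)/8)) = √2 - √(-191233 + (-3 + √7*(I*√443)/8)) = √2 - √(-191233 + (-3 + I*√3101/8)) = √2 - √(-191236 + I*√3101/8)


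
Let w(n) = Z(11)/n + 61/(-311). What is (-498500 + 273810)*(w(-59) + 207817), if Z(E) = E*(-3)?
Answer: -856797074677930/18349 ≈ -4.6694e+10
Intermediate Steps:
Z(E) = -3*E
w(n) = -61/311 - 33/n (w(n) = (-3*11)/n + 61/(-311) = -33/n + 61*(-1/311) = -33/n - 61/311 = -61/311 - 33/n)
(-498500 + 273810)*(w(-59) + 207817) = (-498500 + 273810)*((-61/311 - 33/(-59)) + 207817) = -224690*((-61/311 - 33*(-1/59)) + 207817) = -224690*((-61/311 + 33/59) + 207817) = -224690*(6664/18349 + 207817) = -224690*3813240797/18349 = -856797074677930/18349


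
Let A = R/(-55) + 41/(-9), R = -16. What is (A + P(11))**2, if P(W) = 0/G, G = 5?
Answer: 4456321/245025 ≈ 18.187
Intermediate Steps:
P(W) = 0 (P(W) = 0/5 = 0*(1/5) = 0)
A = -2111/495 (A = -16/(-55) + 41/(-9) = -16*(-1/55) + 41*(-1/9) = 16/55 - 41/9 = -2111/495 ≈ -4.2646)
(A + P(11))**2 = (-2111/495 + 0)**2 = (-2111/495)**2 = 4456321/245025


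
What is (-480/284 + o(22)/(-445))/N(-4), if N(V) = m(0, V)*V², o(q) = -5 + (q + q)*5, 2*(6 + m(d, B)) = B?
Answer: 13733/808832 ≈ 0.016979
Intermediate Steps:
m(d, B) = -6 + B/2
o(q) = -5 + 10*q (o(q) = -5 + (2*q)*5 = -5 + 10*q)
N(V) = V²*(-6 + V/2) (N(V) = (-6 + V/2)*V² = V²*(-6 + V/2))
(-480/284 + o(22)/(-445))/N(-4) = (-480/284 + (-5 + 10*22)/(-445))/(((½)*(-4)²*(-12 - 4))) = (-480*1/284 + (-5 + 220)*(-1/445))/(((½)*16*(-16))) = (-120/71 + 215*(-1/445))/(-128) = (-120/71 - 43/89)*(-1/128) = -13733/6319*(-1/128) = 13733/808832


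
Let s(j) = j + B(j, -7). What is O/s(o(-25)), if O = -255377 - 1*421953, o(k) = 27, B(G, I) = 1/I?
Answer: -2370655/94 ≈ -25220.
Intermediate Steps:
O = -677330 (O = -255377 - 421953 = -677330)
s(j) = -1/7 + j (s(j) = j + 1/(-7) = j - 1/7 = -1/7 + j)
O/s(o(-25)) = -677330/(-1/7 + 27) = -677330/188/7 = -677330*7/188 = -2370655/94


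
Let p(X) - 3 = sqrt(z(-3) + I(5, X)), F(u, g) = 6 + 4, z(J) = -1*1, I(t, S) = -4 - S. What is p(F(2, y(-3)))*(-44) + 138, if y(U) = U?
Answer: 6 - 44*I*sqrt(15) ≈ 6.0 - 170.41*I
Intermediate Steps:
z(J) = -1
F(u, g) = 10
p(X) = 3 + sqrt(-5 - X) (p(X) = 3 + sqrt(-1 + (-4 - X)) = 3 + sqrt(-5 - X))
p(F(2, y(-3)))*(-44) + 138 = (3 + sqrt(-5 - 1*10))*(-44) + 138 = (3 + sqrt(-5 - 10))*(-44) + 138 = (3 + sqrt(-15))*(-44) + 138 = (3 + I*sqrt(15))*(-44) + 138 = (-132 - 44*I*sqrt(15)) + 138 = 6 - 44*I*sqrt(15)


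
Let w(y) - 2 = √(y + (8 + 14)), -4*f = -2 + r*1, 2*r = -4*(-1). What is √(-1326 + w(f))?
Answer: √(-1324 + √22) ≈ 36.322*I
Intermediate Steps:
r = 2 (r = (-4*(-1))/2 = (½)*4 = 2)
f = 0 (f = -(-2 + 2*1)/4 = -(-2 + 2)/4 = -¼*0 = 0)
w(y) = 2 + √(22 + y) (w(y) = 2 + √(y + (8 + 14)) = 2 + √(y + 22) = 2 + √(22 + y))
√(-1326 + w(f)) = √(-1326 + (2 + √(22 + 0))) = √(-1326 + (2 + √22)) = √(-1324 + √22)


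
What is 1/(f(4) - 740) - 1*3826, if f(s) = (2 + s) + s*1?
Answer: -2792981/730 ≈ -3826.0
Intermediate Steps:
f(s) = 2 + 2*s (f(s) = (2 + s) + s = 2 + 2*s)
1/(f(4) - 740) - 1*3826 = 1/((2 + 2*4) - 740) - 1*3826 = 1/((2 + 8) - 740) - 3826 = 1/(10 - 740) - 3826 = 1/(-730) - 3826 = -1/730 - 3826 = -2792981/730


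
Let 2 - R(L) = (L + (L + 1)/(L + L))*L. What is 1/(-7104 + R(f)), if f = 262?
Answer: -2/151755 ≈ -1.3179e-5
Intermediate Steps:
R(L) = 2 - L*(L + (1 + L)/(2*L)) (R(L) = 2 - (L + (L + 1)/(L + L))*L = 2 - (L + (1 + L)/((2*L)))*L = 2 - (L + (1 + L)*(1/(2*L)))*L = 2 - (L + (1 + L)/(2*L))*L = 2 - L*(L + (1 + L)/(2*L)))
1/(-7104 + R(f)) = 1/(-7104 + (3/2 - 1*262**2 - 1/2*262)) = 1/(-7104 + (3/2 - 1*68644 - 131)) = 1/(-7104 + (3/2 - 68644 - 131)) = 1/(-7104 - 137547/2) = 1/(-151755/2) = -2/151755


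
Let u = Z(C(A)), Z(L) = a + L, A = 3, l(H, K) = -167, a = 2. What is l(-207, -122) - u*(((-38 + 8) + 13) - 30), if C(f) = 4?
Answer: 115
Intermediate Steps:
Z(L) = 2 + L
u = 6 (u = 2 + 4 = 6)
l(-207, -122) - u*(((-38 + 8) + 13) - 30) = -167 - 6*(((-38 + 8) + 13) - 30) = -167 - 6*((-30 + 13) - 30) = -167 - 6*(-17 - 30) = -167 - 6*(-47) = -167 - 1*(-282) = -167 + 282 = 115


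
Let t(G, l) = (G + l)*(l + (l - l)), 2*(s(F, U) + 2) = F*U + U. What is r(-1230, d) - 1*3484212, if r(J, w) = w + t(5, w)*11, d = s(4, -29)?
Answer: -13709325/4 ≈ -3.4273e+6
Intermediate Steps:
s(F, U) = -2 + U/2 + F*U/2 (s(F, U) = -2 + (F*U + U)/2 = -2 + (U + F*U)/2 = -2 + (U/2 + F*U/2) = -2 + U/2 + F*U/2)
d = -149/2 (d = -2 + (1/2)*(-29) + (1/2)*4*(-29) = -2 - 29/2 - 58 = -149/2 ≈ -74.500)
t(G, l) = l*(G + l) (t(G, l) = (G + l)*(l + 0) = (G + l)*l = l*(G + l))
r(J, w) = w + 11*w*(5 + w) (r(J, w) = w + (w*(5 + w))*11 = w + 11*w*(5 + w))
r(-1230, d) - 1*3484212 = -149*(56 + 11*(-149/2))/2 - 1*3484212 = -149*(56 - 1639/2)/2 - 3484212 = -149/2*(-1527/2) - 3484212 = 227523/4 - 3484212 = -13709325/4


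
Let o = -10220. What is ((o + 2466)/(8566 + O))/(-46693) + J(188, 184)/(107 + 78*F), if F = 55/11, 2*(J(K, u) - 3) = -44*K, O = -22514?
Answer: -1345859573475/161841580054 ≈ -8.3159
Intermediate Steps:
J(K, u) = 3 - 22*K (J(K, u) = 3 + (-44*K)/2 = 3 - 22*K)
F = 5 (F = 55*(1/11) = 5)
((o + 2466)/(8566 + O))/(-46693) + J(188, 184)/(107 + 78*F) = ((-10220 + 2466)/(8566 - 22514))/(-46693) + (3 - 22*188)/(107 + 78*5) = -7754/(-13948)*(-1/46693) + (3 - 4136)/(107 + 390) = -7754*(-1/13948)*(-1/46693) - 4133/497 = (3877/6974)*(-1/46693) - 4133*1/497 = -3877/325636982 - 4133/497 = -1345859573475/161841580054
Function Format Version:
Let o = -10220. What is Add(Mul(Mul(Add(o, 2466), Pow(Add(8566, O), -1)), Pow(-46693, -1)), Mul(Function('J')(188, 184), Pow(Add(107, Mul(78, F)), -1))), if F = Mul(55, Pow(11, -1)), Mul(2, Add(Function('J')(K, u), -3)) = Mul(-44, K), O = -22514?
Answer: Rational(-1345859573475, 161841580054) ≈ -8.3159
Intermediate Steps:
Function('J')(K, u) = Add(3, Mul(-22, K)) (Function('J')(K, u) = Add(3, Mul(Rational(1, 2), Mul(-44, K))) = Add(3, Mul(-22, K)))
F = 5 (F = Mul(55, Rational(1, 11)) = 5)
Add(Mul(Mul(Add(o, 2466), Pow(Add(8566, O), -1)), Pow(-46693, -1)), Mul(Function('J')(188, 184), Pow(Add(107, Mul(78, F)), -1))) = Add(Mul(Mul(Add(-10220, 2466), Pow(Add(8566, -22514), -1)), Pow(-46693, -1)), Mul(Add(3, Mul(-22, 188)), Pow(Add(107, Mul(78, 5)), -1))) = Add(Mul(Mul(-7754, Pow(-13948, -1)), Rational(-1, 46693)), Mul(Add(3, -4136), Pow(Add(107, 390), -1))) = Add(Mul(Mul(-7754, Rational(-1, 13948)), Rational(-1, 46693)), Mul(-4133, Pow(497, -1))) = Add(Mul(Rational(3877, 6974), Rational(-1, 46693)), Mul(-4133, Rational(1, 497))) = Add(Rational(-3877, 325636982), Rational(-4133, 497)) = Rational(-1345859573475, 161841580054)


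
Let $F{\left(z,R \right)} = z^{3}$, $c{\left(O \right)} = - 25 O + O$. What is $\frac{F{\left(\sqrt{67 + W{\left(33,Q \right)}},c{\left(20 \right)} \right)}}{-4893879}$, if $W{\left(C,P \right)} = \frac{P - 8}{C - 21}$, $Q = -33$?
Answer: $- \frac{763 \sqrt{2289}}{352359288} \approx -0.0001036$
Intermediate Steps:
$W{\left(C,P \right)} = \frac{-8 + P}{-21 + C}$
$c{\left(O \right)} = - 24 O$
$\frac{F{\left(\sqrt{67 + W{\left(33,Q \right)}},c{\left(20 \right)} \right)}}{-4893879} = \frac{\left(\sqrt{67 + \frac{-8 - 33}{-21 + 33}}\right)^{3}}{-4893879} = \left(\sqrt{67 + \frac{1}{12} \left(-41\right)}\right)^{3} \left(- \frac{1}{4893879}\right) = \left(\sqrt{67 - \frac{41}{12}}\right)^{3} \left(- \frac{1}{4893879}\right) = \left(\sqrt{\frac{763}{12}}\right)^{3} \left(- \frac{1}{4893879}\right) = \left(\frac{\sqrt{2289}}{6}\right)^{3} \left(- \frac{1}{4893879}\right) = \frac{763 \sqrt{2289}}{72} \left(- \frac{1}{4893879}\right) = - \frac{763 \sqrt{2289}}{352359288}$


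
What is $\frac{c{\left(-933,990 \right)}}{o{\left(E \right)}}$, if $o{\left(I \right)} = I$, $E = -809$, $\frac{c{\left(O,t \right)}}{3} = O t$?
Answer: $\frac{2771010}{809} \approx 3425.2$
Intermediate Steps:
$c{\left(O,t \right)} = 3 O t$
$\frac{c{\left(-933,990 \right)}}{o{\left(E \right)}} = \frac{3 \left(-933\right) 990}{-809} = \left(-2771010\right) \left(- \frac{1}{809}\right) = \frac{2771010}{809}$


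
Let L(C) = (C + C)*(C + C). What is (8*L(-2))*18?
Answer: 2304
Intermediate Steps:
L(C) = 4*C² (L(C) = (2*C)*(2*C) = 4*C²)
(8*L(-2))*18 = (8*(4*(-2)²))*18 = (8*(4*4))*18 = (8*16)*18 = 128*18 = 2304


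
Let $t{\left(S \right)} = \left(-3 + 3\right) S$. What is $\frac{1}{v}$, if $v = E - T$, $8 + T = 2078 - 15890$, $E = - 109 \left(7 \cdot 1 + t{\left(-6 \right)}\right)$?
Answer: $\frac{1}{13057} \approx 7.6587 \cdot 10^{-5}$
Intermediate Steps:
$t{\left(S \right)} = 0$ ($t{\left(S \right)} = 0 S = 0$)
$E = -763$ ($E = - 109 \left(7 \cdot 1 + 0\right) = - 109 \left(7 + 0\right) = \left(-109\right) 7 = -763$)
$T = -13820$ ($T = -8 + \left(2078 - 15890\right) = -8 - 13812 = -13820$)
$v = 13057$ ($v = -763 - -13820 = -763 + 13820 = 13057$)
$\frac{1}{v} = \frac{1}{13057}$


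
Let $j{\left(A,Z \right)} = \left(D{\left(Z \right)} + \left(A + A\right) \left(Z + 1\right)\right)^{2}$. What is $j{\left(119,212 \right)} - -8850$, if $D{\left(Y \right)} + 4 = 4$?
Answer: $2569890486$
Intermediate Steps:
$D{\left(Y \right)} = 0$ ($D{\left(Y \right)} = -4 + 4 = 0$)
$j{\left(A,Z \right)} = 4 A^{2} \left(1 + Z\right)^{2}$ ($j{\left(A,Z \right)} = \left(0 + \left(A + A\right) \left(Z + 1\right)\right)^{2} = \left(0 + 2 A \left(1 + Z\right)\right)^{2} = \left(2 A \left(1 + Z\right)\right)^{2} = 4 A^{2} \left(1 + Z\right)^{2}$)
$j{\left(119,212 \right)} - -8850 = 4 \cdot 119^{2} \left(1 + 212\right)^{2} - -8850 = 4 \cdot 14161 \cdot 213^{2} + 8850 = 4 \cdot 14161 \cdot 45369 + 8850 = 2569881636 + 8850 = 2569890486$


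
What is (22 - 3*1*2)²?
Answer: 256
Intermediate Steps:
(22 - 3*1*2)² = (22 - 3*2)² = (22 - 6)² = 16² = 256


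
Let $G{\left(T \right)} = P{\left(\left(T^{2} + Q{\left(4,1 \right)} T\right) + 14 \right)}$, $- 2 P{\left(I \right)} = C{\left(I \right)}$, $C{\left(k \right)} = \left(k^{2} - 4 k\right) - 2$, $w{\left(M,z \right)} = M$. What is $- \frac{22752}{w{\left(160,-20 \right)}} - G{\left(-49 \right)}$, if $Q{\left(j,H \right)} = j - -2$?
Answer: $\frac{22449353}{10} \approx 2.2449 \cdot 10^{6}$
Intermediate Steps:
$Q{\left(j,H \right)} = 2 + j$ ($Q{\left(j,H \right)} = j + 2 = 2 + j$)
$C{\left(k \right)} = -2 + k^{2} - 4 k$
$P{\left(I \right)} = 1 + 2 I - \frac{I^{2}}{2}$ ($P{\left(I \right)} = - \frac{-2 + I^{2} - 4 I}{2} = 1 + 2 I - \frac{I^{2}}{2}$)
$G{\left(T \right)} = 29 + 2 T^{2} + 12 T - \frac{\left(14 + T^{2} + 6 T\right)^{2}}{2}$ ($G{\left(T \right)} = 1 + 2 \left(\left(T^{2} + \left(2 + 4\right) T\right) + 14\right) - \frac{\left(\left(T^{2} + \left(2 + 4\right) T\right) + 14\right)^{2}}{2} = 1 + 2 \left(\left(T^{2} + 6 T\right) + 14\right) - \frac{\left(\left(T^{2} + 6 T\right) + 14\right)^{2}}{2} = 1 + 2 \left(14 + T^{2} + 6 T\right) - \frac{\left(14 + T^{2} + 6 T\right)^{2}}{2} = 1 + \left(28 + 2 T^{2} + 12 T\right) - \frac{\left(14 + T^{2} + 6 T\right)^{2}}{2} = 29 + 2 T^{2} + 12 T - \frac{\left(14 + T^{2} + 6 T\right)^{2}}{2}$)
$- \frac{22752}{w{\left(160,-20 \right)}} - G{\left(-49 \right)} = - \frac{22752}{160} - \left(29 + 2 \left(-49\right)^{2} + 12 \left(-49\right) - \frac{\left(14 + \left(-49\right)^{2} + 6 \left(-49\right)\right)^{2}}{2}\right) = \left(-22752\right) \frac{1}{160} - \left(29 + 2 \cdot 2401 - 588 - \frac{\left(14 + 2401 - 294\right)^{2}}{2}\right) = - \frac{711}{5} - \left(29 + 4802 - 588 - \frac{2121^{2}}{2}\right) = - \frac{711}{5} - \left(29 + 4802 - 588 - \frac{4498641}{2}\right) = - \frac{711}{5} - - \frac{4490155}{2} = - \frac{711}{5} + \frac{4490155}{2} = \frac{22449353}{10}$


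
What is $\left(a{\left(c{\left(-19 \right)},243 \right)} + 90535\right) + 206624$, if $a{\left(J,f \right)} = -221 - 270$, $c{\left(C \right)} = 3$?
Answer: $296668$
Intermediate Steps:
$a{\left(J,f \right)} = -491$ ($a{\left(J,f \right)} = -221 - 270 = -491$)
$\left(a{\left(c{\left(-19 \right)},243 \right)} + 90535\right) + 206624 = \left(-491 + 90535\right) + 206624 = 90044 + 206624 = 296668$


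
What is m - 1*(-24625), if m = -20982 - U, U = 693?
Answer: 2950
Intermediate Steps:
m = -21675 (m = -20982 - 1*693 = -20982 - 693 = -21675)
m - 1*(-24625) = -21675 - 1*(-24625) = -21675 + 24625 = 2950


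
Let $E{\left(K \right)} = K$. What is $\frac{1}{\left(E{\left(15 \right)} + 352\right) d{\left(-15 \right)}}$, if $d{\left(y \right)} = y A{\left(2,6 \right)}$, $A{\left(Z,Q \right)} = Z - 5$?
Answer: $\frac{1}{16515} \approx 6.0551 \cdot 10^{-5}$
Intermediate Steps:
$A{\left(Z,Q \right)} = -5 + Z$ ($A{\left(Z,Q \right)} = Z - 5 = -5 + Z$)
$d{\left(y \right)} = - 3 y$ ($d{\left(y \right)} = y \left(-5 + 2\right) = y \left(-3\right) = - 3 y$)
$\frac{1}{\left(E{\left(15 \right)} + 352\right) d{\left(-15 \right)}} = \frac{1}{\left(15 + 352\right) \left(\left(-3\right) \left(-15\right)\right)} = \frac{1}{367 \cdot 45} = \frac{1}{367} \cdot \frac{1}{45} = \frac{1}{16515}$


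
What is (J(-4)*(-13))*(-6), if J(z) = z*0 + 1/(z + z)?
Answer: -39/4 ≈ -9.7500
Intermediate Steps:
J(z) = 1/(2*z) (J(z) = 0 + 1/(2*z) = 1/(2*z))
(J(-4)*(-13))*(-6) = (((½)/(-4))*(-13))*(-6) = (((½)*(-¼))*(-13))*(-6) = -⅛*(-13)*(-6) = (13/8)*(-6) = -39/4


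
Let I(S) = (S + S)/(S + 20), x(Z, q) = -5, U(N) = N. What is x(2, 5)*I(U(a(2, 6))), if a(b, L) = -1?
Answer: 10/19 ≈ 0.52632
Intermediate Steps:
I(S) = 2*S/(20 + S) (I(S) = (2*S)/(20 + S) = 2*S/(20 + S))
x(2, 5)*I(U(a(2, 6))) = -10*(-1)/(20 - 1) = -10*(-1)/19 = -5*(-2/19) = 10/19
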